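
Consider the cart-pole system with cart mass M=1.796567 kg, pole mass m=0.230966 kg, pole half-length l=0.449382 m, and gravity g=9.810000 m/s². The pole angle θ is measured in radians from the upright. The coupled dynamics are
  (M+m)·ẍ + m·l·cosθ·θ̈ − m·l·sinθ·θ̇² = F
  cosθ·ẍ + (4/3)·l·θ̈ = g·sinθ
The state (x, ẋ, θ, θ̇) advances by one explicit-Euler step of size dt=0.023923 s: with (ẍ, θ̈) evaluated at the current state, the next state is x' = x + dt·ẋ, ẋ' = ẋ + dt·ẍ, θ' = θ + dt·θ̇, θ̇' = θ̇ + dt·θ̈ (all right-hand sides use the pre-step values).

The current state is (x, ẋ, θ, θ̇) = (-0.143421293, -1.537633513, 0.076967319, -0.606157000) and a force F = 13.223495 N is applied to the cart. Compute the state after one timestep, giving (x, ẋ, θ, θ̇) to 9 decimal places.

(-0.180206100, -1.368769347, 0.062466225, -0.857033240)

sinθ=0.076891350, cosθ=0.997039478
temp = (F + m·l·θ̇²·sinθ)/(M+m) = (13.223495 + 0.002932321)/2.027533 = 6.523409148
θ̈ = (g·sinθ − cosθ·temp)/(l·(4/3 − m·cos²θ/(M+m))) = -10.486821898
ẍ = temp − m·l·θ̈·cosθ/(M+m) = 7.058653436
Euler: x'=-0.143421293+0.023923·-1.537633513=-0.180206100, ẋ'=-1.537633513+0.023923·7.058653436=-1.368769347
       θ'=0.076967319+0.023923·-0.606157000=0.062466225, θ̇'=-0.606157000+0.023923·-10.486821898=-0.857033240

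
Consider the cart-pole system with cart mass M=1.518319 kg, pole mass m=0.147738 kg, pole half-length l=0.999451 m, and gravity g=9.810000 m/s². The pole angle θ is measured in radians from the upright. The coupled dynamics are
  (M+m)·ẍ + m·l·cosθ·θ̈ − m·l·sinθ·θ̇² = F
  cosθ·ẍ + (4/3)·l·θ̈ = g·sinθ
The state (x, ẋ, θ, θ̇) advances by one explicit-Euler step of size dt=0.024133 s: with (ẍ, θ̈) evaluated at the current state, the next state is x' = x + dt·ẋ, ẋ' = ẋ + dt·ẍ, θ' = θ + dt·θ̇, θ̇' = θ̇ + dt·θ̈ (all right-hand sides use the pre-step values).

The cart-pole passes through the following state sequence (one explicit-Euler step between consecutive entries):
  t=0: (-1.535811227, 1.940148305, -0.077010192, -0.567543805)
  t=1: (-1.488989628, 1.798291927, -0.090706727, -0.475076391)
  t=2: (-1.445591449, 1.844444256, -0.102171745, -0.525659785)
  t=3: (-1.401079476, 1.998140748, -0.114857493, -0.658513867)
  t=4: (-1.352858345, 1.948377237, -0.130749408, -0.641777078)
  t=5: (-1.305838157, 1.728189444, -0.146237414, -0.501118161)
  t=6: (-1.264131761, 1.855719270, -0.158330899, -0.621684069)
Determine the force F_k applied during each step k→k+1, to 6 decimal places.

step 0→1:
  ẍ = (ẋ'−ẋ)/dt = (1.798291927−1.940148305)/0.024133 = -5.878108
  θ̈ = (θ̇'−θ̇)/dt = (-0.475076391−-0.567543805)/0.024133 = 3.831576
  sinθ=-0.076934, cosθ=0.997036
  F = (M+m)·ẍ + m·l·cosθ·θ̈ − m·l·sinθ·θ̇² = -9.793263 + 0.564082 − -0.003659 = -9.225522
step 1→2:
  ẍ = (ẋ'−ẋ)/dt = (1.844444256−1.798291927)/0.024133 = 1.912416
  θ̈ = (θ̇'−θ̇)/dt = (-0.525659785−-0.475076391)/0.024133 = -2.096026
  sinθ=-0.090582, cosθ=0.995889
  F = (M+m)·ẍ + m·l·cosθ·θ̈ − m·l·sinθ·θ̇² = 3.186194 + -0.308220 − -0.003019 = 2.880992
step 2→3:
  ẍ = (ẋ'−ẋ)/dt = (1.998140748−1.844444256)/0.024133 = 6.368727
  θ̈ = (θ̇'−θ̇)/dt = (-0.658513867−-0.525659785)/0.024133 = -5.505079
  sinθ=-0.101994, cosθ=0.994785
  F = (M+m)·ẍ + m·l·cosθ·θ̈ − m·l·sinθ·θ̇² = 10.610662 + -0.808624 − -0.004161 = 9.806200
step 3→4:
  ẍ = (ẋ'−ẋ)/dt = (1.948377237−1.998140748)/0.024133 = -2.062052
  θ̈ = (θ̇'−θ̇)/dt = (-0.641777078−-0.658513867)/0.024133 = 0.693523
  sinθ=-0.114605, cosθ=0.993411
  F = (M+m)·ẍ + m·l·cosθ·θ̈ − m·l·sinθ·θ̇² = -3.435497 + 0.101729 − -0.007338 = -3.326430
step 4→5:
  ẍ = (ẋ'−ẋ)/dt = (1.728189444−1.948377237)/0.024133 = -9.123930
  θ̈ = (θ̇'−θ̇)/dt = (-0.501118161−-0.641777078)/0.024133 = 5.828489
  sinθ=-0.130377, cosθ=0.991464
  F = (M+m)·ẍ + m·l·cosθ·θ̈ − m·l·sinθ·θ̇² = -15.200987 + 0.853271 − -0.007929 = -14.339787
step 5→6:
  ẍ = (ẋ'−ẋ)/dt = (1.855719270−1.728189444)/0.024133 = 5.284458
  θ̈ = (θ̇'−θ̇)/dt = (-0.621684069−-0.501118161)/0.024133 = -4.995894
  sinθ=-0.145717, cosθ=0.989326
  F = (M+m)·ẍ + m·l·cosθ·θ̈ − m·l·sinθ·θ̇² = 8.804208 + -0.729804 − -0.005403 = 8.079807

F_0 = -9.225522 N
F_1 = 2.880992 N
F_2 = 9.806200 N
F_3 = -3.326430 N
F_4 = -14.339787 N
F_5 = 8.079807 N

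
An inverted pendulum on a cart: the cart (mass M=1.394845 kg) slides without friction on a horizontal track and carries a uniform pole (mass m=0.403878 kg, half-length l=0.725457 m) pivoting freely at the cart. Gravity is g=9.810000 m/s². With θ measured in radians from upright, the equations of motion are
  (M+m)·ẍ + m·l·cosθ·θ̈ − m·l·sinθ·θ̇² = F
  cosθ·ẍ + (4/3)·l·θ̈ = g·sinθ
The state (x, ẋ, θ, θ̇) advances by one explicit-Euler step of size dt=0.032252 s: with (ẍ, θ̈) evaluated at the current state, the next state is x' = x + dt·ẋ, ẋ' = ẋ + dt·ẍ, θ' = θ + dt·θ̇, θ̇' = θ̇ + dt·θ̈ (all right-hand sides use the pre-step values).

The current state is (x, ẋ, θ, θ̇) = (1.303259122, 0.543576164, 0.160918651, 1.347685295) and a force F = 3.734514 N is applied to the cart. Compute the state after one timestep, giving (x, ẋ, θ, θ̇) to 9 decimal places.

sinθ=0.160225057, cosθ=0.987080509
temp = (F + m·l·θ̇²·sinθ)/(M+m) = (3.734514 + 0.085264703)/1.798723 = 2.123605860
θ̈ = (g·sinθ − cosθ·temp)/(l·(4/3 − m·cos²θ/(M+m))) = -0.648508322
ẍ = temp − m·l·θ̈·cosθ/(M+m) = 2.227877382
Euler: x'=1.303259122+0.032252·0.543576164=1.320790540, ẋ'=0.543576164+0.032252·2.227877382=0.615429665
       θ'=0.160918651+0.032252·1.347685295=0.204384197, θ̇'=1.347685295+0.032252·-0.648508322=1.326769605

(1.320790540, 0.615429665, 0.204384197, 1.326769605)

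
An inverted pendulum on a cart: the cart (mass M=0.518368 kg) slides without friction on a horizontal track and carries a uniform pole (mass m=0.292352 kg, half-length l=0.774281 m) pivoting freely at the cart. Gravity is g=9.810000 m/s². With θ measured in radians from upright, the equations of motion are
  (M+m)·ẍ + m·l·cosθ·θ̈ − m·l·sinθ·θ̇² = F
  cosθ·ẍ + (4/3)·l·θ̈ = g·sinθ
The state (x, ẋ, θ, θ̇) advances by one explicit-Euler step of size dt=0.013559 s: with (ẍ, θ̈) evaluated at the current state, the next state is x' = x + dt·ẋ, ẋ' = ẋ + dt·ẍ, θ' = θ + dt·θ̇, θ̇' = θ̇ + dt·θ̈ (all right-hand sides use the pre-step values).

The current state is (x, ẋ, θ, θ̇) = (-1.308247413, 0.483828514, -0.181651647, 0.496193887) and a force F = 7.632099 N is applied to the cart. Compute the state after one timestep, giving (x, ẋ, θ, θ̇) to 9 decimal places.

sinθ=-0.180654291, cosθ=0.983546657
temp = (F + m·l·θ̇²·sinθ)/(M+m) = (7.632099 + -0.010068291)/0.810720 = 9.401557515
θ̈ = (g·sinθ − cosθ·temp)/(l·(4/3 − m·cos²θ/(M+m))) = -14.455526016
ẍ = temp − m·l·θ̈·cosθ/(M+m) = 13.371302886
Euler: x'=-1.308247413+0.013559·0.483828514=-1.301687182, ẋ'=0.483828514+0.013559·13.371302886=0.665130010
       θ'=-0.181651647+0.013559·0.496193887=-0.174923754, θ̇'=0.496193887+0.013559·-14.455526016=0.300191410

(-1.301687182, 0.665130010, -0.174923754, 0.300191410)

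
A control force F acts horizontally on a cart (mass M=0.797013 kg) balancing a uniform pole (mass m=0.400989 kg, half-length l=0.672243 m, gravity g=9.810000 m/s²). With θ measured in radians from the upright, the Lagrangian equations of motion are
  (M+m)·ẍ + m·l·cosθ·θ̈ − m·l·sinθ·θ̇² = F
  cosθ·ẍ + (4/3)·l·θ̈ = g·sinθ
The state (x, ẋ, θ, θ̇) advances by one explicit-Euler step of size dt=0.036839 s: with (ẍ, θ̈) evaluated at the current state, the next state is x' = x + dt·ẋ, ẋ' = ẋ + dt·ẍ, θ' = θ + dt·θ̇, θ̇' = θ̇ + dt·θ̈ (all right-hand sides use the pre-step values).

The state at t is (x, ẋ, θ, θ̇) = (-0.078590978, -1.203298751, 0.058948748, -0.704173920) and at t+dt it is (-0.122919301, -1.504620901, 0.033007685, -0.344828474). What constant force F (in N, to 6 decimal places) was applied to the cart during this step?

F = -7.181981 N

ẍ = (ẋ'−ẋ)/dt = (-1.504620901−-1.203298751)/0.036839 = -8.179433
θ̈ = (θ̇'−θ̇)/dt = (-0.344828474−-0.704173920)/0.036839 = 9.754484
sinθ=0.058915, cosθ=0.998263
F = (M+m)·ẍ + m·l·cosθ·θ̈ − m·l·sinθ·θ̇² = -9.798978 + 2.624871 − 0.007875 = -7.181981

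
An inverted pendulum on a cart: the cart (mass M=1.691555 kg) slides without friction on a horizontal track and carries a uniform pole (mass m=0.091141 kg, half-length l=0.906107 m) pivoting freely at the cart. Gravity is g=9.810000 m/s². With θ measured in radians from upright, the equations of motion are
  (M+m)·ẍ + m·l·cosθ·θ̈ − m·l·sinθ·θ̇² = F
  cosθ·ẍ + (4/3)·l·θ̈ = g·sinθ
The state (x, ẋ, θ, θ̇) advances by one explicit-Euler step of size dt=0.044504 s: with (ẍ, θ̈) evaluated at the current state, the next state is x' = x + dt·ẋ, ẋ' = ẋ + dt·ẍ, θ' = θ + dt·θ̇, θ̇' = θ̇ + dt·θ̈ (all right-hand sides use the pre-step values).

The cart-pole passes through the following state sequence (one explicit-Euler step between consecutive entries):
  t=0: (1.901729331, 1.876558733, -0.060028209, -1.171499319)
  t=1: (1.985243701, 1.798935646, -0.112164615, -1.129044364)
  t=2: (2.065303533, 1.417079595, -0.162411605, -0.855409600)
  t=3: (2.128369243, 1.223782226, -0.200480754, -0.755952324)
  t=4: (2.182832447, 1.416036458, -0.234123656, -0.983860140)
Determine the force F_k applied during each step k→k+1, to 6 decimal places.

F_0 = -3.023908 N
F_1 = -14.779641 N
F_2 = -7.551010 N
F_3 = 7.296078 N

step 0→1:
  ẍ = (ẋ'−ẋ)/dt = (1.798935646−1.876558733)/0.044504 = -1.744182
  θ̈ = (θ̇'−θ̇)/dt = (-1.129044364−-1.171499319)/0.044504 = 0.953958
  sinθ=-0.059992, cosθ=0.998199
  F = (M+m)·ẍ + m·l·cosθ·θ̈ − m·l·sinθ·θ̇² = -3.109347 + 0.078639 − -0.006799 = -3.023908
step 1→2:
  ẍ = (ẋ'−ẋ)/dt = (1.417079595−1.798935646)/0.044504 = -8.580264
  θ̈ = (θ̇'−θ̇)/dt = (-0.855409600−-1.129044364)/0.044504 = 6.148543
  sinθ=-0.111930, cosθ=0.993716
  F = (M+m)·ẍ + m·l·cosθ·θ̈ − m·l·sinθ·θ̇² = -15.296002 + 0.504577 − -0.011783 = -14.779641
step 2→3:
  ẍ = (ẋ'−ẋ)/dt = (1.223782226−1.417079595)/0.044504 = -4.343371
  θ̈ = (θ̇'−θ̇)/dt = (-0.755952324−-0.855409600)/0.044504 = 2.234794
  sinθ=-0.161699, cosθ=0.986840
  F = (M+m)·ẍ + m·l·cosθ·θ̈ − m·l·sinθ·θ̇² = -7.742910 + 0.182128 − -0.009771 = -7.551010
step 3→4:
  ẍ = (ẋ'−ẋ)/dt = (1.416036458−1.223782226)/0.044504 = 4.319932
  θ̈ = (θ̇'−θ̇)/dt = (-0.983860140−-0.755952324)/0.044504 = -5.121064
  sinθ=-0.199140, cosθ=0.979971
  F = (M+m)·ẍ + m·l·cosθ·θ̈ − m·l·sinθ·θ̇² = 7.701125 + -0.414445 − -0.009398 = 7.296078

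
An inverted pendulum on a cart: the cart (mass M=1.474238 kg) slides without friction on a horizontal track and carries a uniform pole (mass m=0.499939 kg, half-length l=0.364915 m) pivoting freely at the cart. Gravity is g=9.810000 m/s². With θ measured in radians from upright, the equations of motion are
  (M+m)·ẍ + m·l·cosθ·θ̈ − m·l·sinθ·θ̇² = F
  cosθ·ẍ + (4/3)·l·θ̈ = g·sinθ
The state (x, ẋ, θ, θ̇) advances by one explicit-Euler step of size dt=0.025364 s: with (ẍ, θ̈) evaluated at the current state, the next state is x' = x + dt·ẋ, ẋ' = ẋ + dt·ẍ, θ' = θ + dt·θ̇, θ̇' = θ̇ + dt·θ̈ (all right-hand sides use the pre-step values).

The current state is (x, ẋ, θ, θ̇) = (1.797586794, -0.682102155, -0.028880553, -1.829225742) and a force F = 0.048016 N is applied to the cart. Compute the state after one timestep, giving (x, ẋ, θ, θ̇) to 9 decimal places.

sinθ=-0.028876538, cosθ=0.999582986
temp = (F + m·l·θ̇²·sinθ)/(M+m) = (0.048016 + -0.017627409)/1.974177 = 0.015393043
θ̈ = (g·sinθ − cosθ·temp)/(l·(4/3 − m·cos²θ/(M+m))) = -0.757611896
ẍ = temp − m·l·θ̈·cosθ/(M+m) = 0.085375355
Euler: x'=1.797586794+0.025364·-0.682102155=1.780285955, ẋ'=-0.682102155+0.025364·0.085375355=-0.679936694
       θ'=-0.028880553+0.025364·-1.829225742=-0.075277035, θ̇'=-1.829225742+0.025364·-0.757611896=-1.848441810

(1.780285955, -0.679936694, -0.075277035, -1.848441810)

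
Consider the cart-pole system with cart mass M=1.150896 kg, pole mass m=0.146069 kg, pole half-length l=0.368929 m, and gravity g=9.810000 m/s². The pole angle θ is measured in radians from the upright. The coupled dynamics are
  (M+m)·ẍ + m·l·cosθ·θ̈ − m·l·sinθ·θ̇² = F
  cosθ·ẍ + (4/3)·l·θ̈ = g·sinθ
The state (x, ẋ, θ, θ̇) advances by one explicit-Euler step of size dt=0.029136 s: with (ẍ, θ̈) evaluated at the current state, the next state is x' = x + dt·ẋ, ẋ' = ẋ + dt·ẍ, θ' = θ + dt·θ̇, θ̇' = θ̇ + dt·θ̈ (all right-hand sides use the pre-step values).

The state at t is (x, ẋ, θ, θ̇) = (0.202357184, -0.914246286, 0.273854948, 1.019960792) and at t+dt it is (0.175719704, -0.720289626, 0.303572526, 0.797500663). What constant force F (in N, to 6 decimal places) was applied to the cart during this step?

ẍ = (ẋ'−ẋ)/dt = (-0.720289626−-0.914246286)/0.029136 = 6.656942
θ̈ = (θ̇'−θ̇)/dt = (0.797500663−1.019960792)/0.029136 = -7.635232
sinθ=0.270445, cosθ=0.962736
F = (M+m)·ẍ + m·l·cosθ·θ̈ − m·l·sinθ·θ̇² = 8.633821 + -0.396123 − 0.015162 = 8.222536

F = 8.222536 N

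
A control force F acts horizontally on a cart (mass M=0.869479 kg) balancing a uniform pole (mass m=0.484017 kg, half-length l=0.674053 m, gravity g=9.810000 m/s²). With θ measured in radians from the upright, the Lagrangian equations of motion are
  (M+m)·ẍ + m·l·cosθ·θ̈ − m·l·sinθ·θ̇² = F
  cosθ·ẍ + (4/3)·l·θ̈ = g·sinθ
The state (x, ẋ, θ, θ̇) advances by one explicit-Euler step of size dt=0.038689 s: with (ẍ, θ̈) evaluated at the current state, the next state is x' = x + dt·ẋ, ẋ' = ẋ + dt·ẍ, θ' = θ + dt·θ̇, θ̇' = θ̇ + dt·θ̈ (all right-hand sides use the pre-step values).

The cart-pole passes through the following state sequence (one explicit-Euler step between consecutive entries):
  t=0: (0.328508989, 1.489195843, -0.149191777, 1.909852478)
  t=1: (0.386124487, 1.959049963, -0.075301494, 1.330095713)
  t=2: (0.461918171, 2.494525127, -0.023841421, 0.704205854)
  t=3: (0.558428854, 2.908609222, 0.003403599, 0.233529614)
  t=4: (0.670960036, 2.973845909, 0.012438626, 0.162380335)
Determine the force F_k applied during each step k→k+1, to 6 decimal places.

F_0 = 11.779648 N
F_1 = 13.513495 N
F_2 = 10.522227 N
F_3 = 1.682202 N

step 0→1:
  ẍ = (ẋ'−ẋ)/dt = (1.959049963−1.489195843)/0.038689 = 12.144385
  θ̈ = (θ̇'−θ̇)/dt = (1.330095713−1.909852478)/0.038689 = -14.985054
  sinθ=-0.148639, cosθ=0.988892
  F = (M+m)·ẍ + m·l·cosθ·θ̈ − m·l·sinθ·θ̇² = 16.437377 + -4.834612 − -0.176883 = 11.779648
step 1→2:
  ẍ = (ẋ'−ẋ)/dt = (2.494525127−1.959049963)/0.038689 = 13.840502
  θ̈ = (θ̇'−θ̇)/dt = (0.704205854−1.330095713)/0.038689 = -16.177463
  sinθ=-0.075230, cosθ=0.997166
  F = (M+m)·ẍ + m·l·cosθ·θ̈ − m·l·sinθ·θ̇² = 18.733063 + -5.262991 − -0.043422 = 13.513495
step 2→3:
  ẍ = (ẋ'−ẋ)/dt = (2.908609222−2.494525127)/0.038689 = 10.702890
  θ̈ = (θ̇'−θ̇)/dt = (0.233529614−0.704205854)/0.038689 = -12.165635
  sinθ=-0.023839, cosθ=0.999716
  F = (M+m)·ẍ + m·l·cosθ·θ̈ − m·l·sinθ·θ̇² = 14.486318 + -3.967948 − -0.003857 = 10.522227
step 3→4:
  ẍ = (ẋ'−ẋ)/dt = (2.973845909−2.908609222)/0.038689 = 1.686182
  θ̈ = (θ̇'−θ̇)/dt = (0.162380335−0.233529614)/0.038689 = -1.839005
  sinθ=0.003404, cosθ=0.999994
  F = (M+m)·ẍ + m·l·cosθ·θ̈ − m·l·sinθ·θ̇² = 2.282240 + -0.599978 − 0.000061 = 1.682202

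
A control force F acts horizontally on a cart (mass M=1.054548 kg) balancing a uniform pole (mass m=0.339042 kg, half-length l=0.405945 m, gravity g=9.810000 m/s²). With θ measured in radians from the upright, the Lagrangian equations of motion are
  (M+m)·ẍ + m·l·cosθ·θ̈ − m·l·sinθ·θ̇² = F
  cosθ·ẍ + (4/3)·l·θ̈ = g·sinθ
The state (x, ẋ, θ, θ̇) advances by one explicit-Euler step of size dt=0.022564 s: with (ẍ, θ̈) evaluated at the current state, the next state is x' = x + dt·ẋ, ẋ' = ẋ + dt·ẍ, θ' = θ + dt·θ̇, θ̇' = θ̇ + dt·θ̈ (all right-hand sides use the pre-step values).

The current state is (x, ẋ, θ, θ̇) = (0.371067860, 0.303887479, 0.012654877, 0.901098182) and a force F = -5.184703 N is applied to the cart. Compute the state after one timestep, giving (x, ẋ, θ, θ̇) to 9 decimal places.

(0.377924777, 0.200611028, 0.032987256, 1.097065554)

sinθ=0.012654539, cosθ=0.999919928
temp = (F + m·l·θ̇²·sinθ)/(M+m) = (-5.184703 + 0.001414201)/1.393590 = -3.719378582
θ̈ = (g·sinθ − cosθ·temp)/(l·(4/3 − m·cos²θ/(M+m))) = 8.684957096
ẍ = temp − m·l·θ̈·cosθ/(M+m) = -4.577045340
Euler: x'=0.371067860+0.022564·0.303887479=0.377924777, ẋ'=0.303887479+0.022564·-4.577045340=0.200611028
       θ'=0.012654877+0.022564·0.901098182=0.032987256, θ̇'=0.901098182+0.022564·8.684957096=1.097065554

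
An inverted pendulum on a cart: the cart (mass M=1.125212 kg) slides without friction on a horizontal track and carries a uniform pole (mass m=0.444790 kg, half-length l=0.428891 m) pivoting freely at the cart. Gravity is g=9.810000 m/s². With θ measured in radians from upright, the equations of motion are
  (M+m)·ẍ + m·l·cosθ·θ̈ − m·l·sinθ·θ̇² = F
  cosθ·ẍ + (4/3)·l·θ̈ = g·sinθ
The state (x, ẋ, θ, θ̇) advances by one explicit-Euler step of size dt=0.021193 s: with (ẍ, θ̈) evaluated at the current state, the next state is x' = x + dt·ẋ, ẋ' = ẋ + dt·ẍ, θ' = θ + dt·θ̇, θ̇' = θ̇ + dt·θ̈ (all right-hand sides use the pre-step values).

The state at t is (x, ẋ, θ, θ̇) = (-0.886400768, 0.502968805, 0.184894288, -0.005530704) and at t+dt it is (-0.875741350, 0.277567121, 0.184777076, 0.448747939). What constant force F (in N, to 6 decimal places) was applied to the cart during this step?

F = -12.678577 N

ẍ = (ẋ'−ẋ)/dt = (0.277567121−0.502968805)/0.021193 = -10.635667
θ̈ = (θ̇'−θ̇)/dt = (0.448747939−-0.005530704)/0.021193 = 21.435316
sinθ=0.183843, cosθ=0.982956
F = (M+m)·ẍ + m·l·cosθ·θ̈ − m·l·sinθ·θ̇² = -16.698018 + 4.019442 − 0.000001 = -12.678577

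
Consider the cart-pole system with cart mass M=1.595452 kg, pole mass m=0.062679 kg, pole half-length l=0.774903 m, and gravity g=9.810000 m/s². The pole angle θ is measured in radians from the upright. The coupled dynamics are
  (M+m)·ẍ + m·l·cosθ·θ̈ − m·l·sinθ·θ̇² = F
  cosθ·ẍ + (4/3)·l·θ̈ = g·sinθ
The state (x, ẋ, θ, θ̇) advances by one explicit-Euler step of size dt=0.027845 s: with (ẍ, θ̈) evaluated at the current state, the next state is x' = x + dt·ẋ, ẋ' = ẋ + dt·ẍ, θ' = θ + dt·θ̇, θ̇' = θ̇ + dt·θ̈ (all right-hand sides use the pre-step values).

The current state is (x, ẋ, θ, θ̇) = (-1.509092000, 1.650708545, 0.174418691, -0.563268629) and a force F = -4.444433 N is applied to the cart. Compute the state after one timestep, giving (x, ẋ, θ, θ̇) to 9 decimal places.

sinθ=0.173535678, cosθ=0.984827583
temp = (F + m·l·θ̇²·sinθ)/(M+m) = (-4.444433 + 0.002674172)/1.658131 = -2.678774372
θ̈ = (g·sinθ − cosθ·temp)/(l·(4/3 − m·cos²θ/(M+m))) = 4.319806662
ẍ = temp − m·l·θ̈·cosθ/(M+m) = -2.803390736
Euler: x'=-1.509092000+0.027845·1.650708545=-1.463128021, ẋ'=1.650708545+0.027845·-2.803390736=1.572648130
       θ'=0.174418691+0.027845·-0.563268629=0.158734476, θ̇'=-0.563268629+0.027845·4.319806662=-0.442983612

(-1.463128021, 1.572648130, 0.158734476, -0.442983612)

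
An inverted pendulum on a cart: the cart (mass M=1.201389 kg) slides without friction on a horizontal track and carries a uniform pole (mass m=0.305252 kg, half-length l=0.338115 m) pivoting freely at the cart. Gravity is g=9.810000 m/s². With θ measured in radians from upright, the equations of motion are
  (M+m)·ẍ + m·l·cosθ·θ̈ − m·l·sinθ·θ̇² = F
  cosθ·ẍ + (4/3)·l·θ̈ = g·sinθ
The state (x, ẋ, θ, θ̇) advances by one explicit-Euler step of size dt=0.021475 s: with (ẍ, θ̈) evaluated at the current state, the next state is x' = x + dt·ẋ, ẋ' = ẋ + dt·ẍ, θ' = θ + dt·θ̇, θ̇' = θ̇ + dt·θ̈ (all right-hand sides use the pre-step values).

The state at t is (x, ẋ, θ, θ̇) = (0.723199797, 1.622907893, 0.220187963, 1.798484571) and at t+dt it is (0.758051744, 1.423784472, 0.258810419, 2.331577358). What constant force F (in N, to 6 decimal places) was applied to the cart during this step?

ẍ = (ẋ'−ẋ)/dt = (1.423784472−1.622907893)/0.021475 = -9.272336
θ̈ = (θ̇'−θ̇)/dt = (2.331577358−1.798484571)/0.021475 = 24.823878
sinθ=0.218413, cosθ=0.975856
F = (M+m)·ẍ + m·l·cosθ·θ̈ − m·l·sinθ·θ̇² = -13.970082 + 2.500222 − 0.072915 = -11.542775

F = -11.542775 N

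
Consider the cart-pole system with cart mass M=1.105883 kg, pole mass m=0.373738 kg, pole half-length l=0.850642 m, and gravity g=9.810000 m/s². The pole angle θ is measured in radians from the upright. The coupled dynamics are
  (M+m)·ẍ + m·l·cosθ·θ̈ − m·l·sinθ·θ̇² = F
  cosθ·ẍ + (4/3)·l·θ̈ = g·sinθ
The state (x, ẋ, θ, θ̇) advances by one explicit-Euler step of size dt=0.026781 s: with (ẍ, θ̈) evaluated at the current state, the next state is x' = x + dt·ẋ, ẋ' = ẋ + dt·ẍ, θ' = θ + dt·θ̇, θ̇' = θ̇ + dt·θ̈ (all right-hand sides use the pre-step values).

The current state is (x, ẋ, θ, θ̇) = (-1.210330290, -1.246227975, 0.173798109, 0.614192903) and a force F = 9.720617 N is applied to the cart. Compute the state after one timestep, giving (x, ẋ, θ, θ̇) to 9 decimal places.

sinθ=0.172924478, cosθ=0.984935087
temp = (F + m·l·θ̇²·sinθ)/(M+m) = (9.720617 + 0.020738634)/1.479621 = 6.583683006
θ̈ = (g·sinθ − cosθ·temp)/(l·(4/3 − m·cos²θ/(M+m))) = -5.172140549
ẍ = temp − m·l·θ̈·cosθ/(M+m) = 7.678247912
Euler: x'=-1.210330290+0.026781·-1.246227975=-1.243705521, ẋ'=-1.246227975+0.026781·7.678247912=-1.040596818
       θ'=0.173798109+0.026781·0.614192903=0.190246809, θ̇'=0.614192903+0.026781·-5.172140549=0.475677807

(-1.243705521, -1.040596818, 0.190246809, 0.475677807)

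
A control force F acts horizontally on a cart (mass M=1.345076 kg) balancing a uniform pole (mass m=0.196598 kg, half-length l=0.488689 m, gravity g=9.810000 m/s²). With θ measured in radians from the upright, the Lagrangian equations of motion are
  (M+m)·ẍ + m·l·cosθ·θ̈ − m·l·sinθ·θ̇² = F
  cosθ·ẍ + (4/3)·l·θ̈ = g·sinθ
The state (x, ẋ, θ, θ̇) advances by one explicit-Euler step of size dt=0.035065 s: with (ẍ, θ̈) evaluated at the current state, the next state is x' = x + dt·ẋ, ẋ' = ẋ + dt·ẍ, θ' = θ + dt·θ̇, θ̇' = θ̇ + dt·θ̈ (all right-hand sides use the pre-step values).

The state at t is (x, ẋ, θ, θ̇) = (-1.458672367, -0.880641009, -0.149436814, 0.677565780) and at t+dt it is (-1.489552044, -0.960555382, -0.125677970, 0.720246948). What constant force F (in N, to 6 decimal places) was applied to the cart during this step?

F = -3.391323 N

ẍ = (ẋ'−ẋ)/dt = (-0.960555382−-0.880641009)/0.035065 = -2.279035
θ̈ = (θ̇'−θ̇)/dt = (0.720246948−0.677565780)/0.035065 = 1.217201
sinθ=-0.148881, cosθ=0.988855
F = (M+m)·ẍ + m·l·cosθ·θ̈ − m·l·sinθ·θ̇² = -3.513529 + 0.115640 − -0.006567 = -3.391323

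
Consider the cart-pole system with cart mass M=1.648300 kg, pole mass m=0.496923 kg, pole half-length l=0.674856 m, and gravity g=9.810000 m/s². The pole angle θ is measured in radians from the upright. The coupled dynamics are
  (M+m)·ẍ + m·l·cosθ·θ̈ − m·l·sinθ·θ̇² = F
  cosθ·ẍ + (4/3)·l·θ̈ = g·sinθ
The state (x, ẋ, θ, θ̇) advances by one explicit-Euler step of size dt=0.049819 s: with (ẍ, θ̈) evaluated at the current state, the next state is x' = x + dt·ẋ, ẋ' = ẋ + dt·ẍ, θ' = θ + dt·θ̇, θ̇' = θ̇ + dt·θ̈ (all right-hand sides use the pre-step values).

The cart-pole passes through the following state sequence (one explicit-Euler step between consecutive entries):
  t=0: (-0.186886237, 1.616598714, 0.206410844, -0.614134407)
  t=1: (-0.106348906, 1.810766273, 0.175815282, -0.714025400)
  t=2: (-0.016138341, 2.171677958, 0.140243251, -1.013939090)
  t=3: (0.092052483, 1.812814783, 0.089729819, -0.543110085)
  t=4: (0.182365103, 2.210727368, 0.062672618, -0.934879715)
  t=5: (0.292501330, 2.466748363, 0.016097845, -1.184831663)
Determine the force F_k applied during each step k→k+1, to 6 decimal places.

step 0→1:
  ẍ = (ẋ'−ẋ)/dt = (1.810766273−1.616598714)/0.049819 = 3.897460
  θ̈ = (θ̇'−θ̇)/dt = (-0.714025400−-0.614134407)/0.049819 = -2.005078
  sinθ=0.204948, cosθ=0.978773
  F = (M+m)·ẍ + m·l·cosθ·θ̈ − m·l·sinθ·θ̇² = 8.360921 + -0.658133 − 0.025922 = 7.676866
step 1→2:
  ẍ = (ẋ'−ẋ)/dt = (2.171677958−1.810766273)/0.049819 = 7.244459
  θ̈ = (θ̇'−θ̇)/dt = (-1.013939090−-0.714025400)/0.049819 = -6.020066
  sinθ=0.174911, cosθ=0.984584
  F = (M+m)·ẍ + m·l·cosθ·θ̈ − m·l·sinθ·θ̇² = 15.540979 + -1.987716 − 0.029905 = 13.523358
step 2→3:
  ẍ = (ẋ'−ẋ)/dt = (1.812814783−2.171677958)/0.049819 = -7.203340
  θ̈ = (θ̇'−θ̇)/dt = (-0.543110085−-1.013939090)/0.049819 = 9.450792
  sinθ=0.139784, cosθ=0.990182
  F = (M+m)·ẍ + m·l·cosθ·θ̈ − m·l·sinθ·θ̇² = -15.452770 + 3.138220 − 0.048193 = -12.362742
step 3→4:
  ẍ = (ẋ'−ẋ)/dt = (2.210727368−1.812814783)/0.049819 = 7.987165
  θ̈ = (θ̇'−θ̇)/dt = (-0.934879715−-0.543110085)/0.049819 = -7.863860
  sinθ=0.089609, cosθ=0.995977
  F = (M+m)·ẍ + m·l·cosθ·θ̈ − m·l·sinθ·θ̇² = 17.134251 + -2.626548 − 0.008864 = 14.498839
step 4→5:
  ẍ = (ẋ'−ẋ)/dt = (2.466748363−2.210727368)/0.049819 = 5.139023
  θ̈ = (θ̇'−θ̇)/dt = (-1.184831663−-0.934879715)/0.049819 = -5.017201
  sinθ=0.062632, cosθ=0.998037
  F = (M+m)·ẍ + m·l·cosθ·θ̈ − m·l·sinθ·θ̇² = 11.024351 + -1.679223 − 0.018357 = 9.326771

F_0 = 7.676866 N
F_1 = 13.523358 N
F_2 = -12.362742 N
F_3 = 14.498839 N
F_4 = 9.326771 N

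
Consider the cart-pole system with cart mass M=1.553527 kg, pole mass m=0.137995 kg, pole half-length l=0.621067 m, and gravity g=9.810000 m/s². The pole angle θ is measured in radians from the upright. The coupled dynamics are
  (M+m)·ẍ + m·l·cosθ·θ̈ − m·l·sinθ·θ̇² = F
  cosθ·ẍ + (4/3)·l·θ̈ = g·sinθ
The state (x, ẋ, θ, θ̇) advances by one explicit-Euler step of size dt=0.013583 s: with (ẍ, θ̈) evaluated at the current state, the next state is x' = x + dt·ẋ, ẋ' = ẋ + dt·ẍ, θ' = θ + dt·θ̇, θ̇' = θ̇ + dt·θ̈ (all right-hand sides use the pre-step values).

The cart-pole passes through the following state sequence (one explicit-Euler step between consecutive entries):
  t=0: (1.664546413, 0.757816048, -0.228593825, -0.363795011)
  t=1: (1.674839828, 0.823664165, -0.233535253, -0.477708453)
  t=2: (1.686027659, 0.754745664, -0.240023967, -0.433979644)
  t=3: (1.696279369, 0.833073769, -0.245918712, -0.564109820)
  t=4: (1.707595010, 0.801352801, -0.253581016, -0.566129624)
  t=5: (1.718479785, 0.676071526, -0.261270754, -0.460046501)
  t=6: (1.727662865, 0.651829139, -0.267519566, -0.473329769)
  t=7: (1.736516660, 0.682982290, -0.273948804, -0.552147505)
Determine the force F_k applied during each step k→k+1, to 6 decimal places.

F_0 = 7.502729 N
F_1 = -8.309628 N
F_2 = 8.960676 N
F_3 = -3.956006 N
F_4 = -14.946729 N
F_5 = -3.095243 N
F_6 = 3.405025 N

step 0→1:
  ẍ = (ẋ'−ẋ)/dt = (0.823664165−0.757816048)/0.013583 = 4.847833
  θ̈ = (θ̇'−θ̇)/dt = (-0.477708453−-0.363795011)/0.013583 = -8.386471
  sinθ=-0.226608, cosθ=0.973986
  F = (M+m)·ẍ + m·l·cosθ·θ̈ − m·l·sinθ·θ̇² = 8.200216 + -0.700058 − -0.002570 = 7.502729
step 1→2:
  ẍ = (ẋ'−ẋ)/dt = (0.754745664−0.823664165)/0.013583 = -5.073879
  θ̈ = (θ̇'−θ̇)/dt = (-0.433979644−-0.477708453)/0.013583 = 3.219378
  sinθ=-0.231418, cosθ=0.972854
  F = (M+m)·ẍ + m·l·cosθ·θ̈ − m·l·sinθ·θ̇² = -8.582578 + 0.268424 − -0.004526 = -8.309628
step 2→3:
  ẍ = (ẋ'−ẋ)/dt = (0.833073769−0.754745664)/0.013583 = 5.766628
  θ̈ = (θ̇'−θ̇)/dt = (-0.564109820−-0.433979644)/0.013583 = -9.580371
  sinθ=-0.237726, cosθ=0.971332
  F = (M+m)·ẍ + m·l·cosθ·θ̈ − m·l·sinθ·θ̇² = 9.754378 + -0.797539 − -0.003837 = 8.960676
step 3→4:
  ẍ = (ẋ'−ẋ)/dt = (0.801352801−0.833073769)/0.013583 = -2.335343
  θ̈ = (θ̇'−θ̇)/dt = (-0.566129624−-0.564109820)/0.013583 = -0.148701
  sinθ=-0.243447, cosθ=0.969914
  F = (M+m)·ẍ + m·l·cosθ·θ̈ − m·l·sinθ·θ̇² = -3.950285 + -0.012361 − -0.006639 = -3.956006
step 4→5:
  ẍ = (ẋ'−ẋ)/dt = (0.676071526−0.801352801)/0.013583 = -9.223388
  θ̈ = (θ̇'−θ̇)/dt = (-0.460046501−-0.566129624)/0.013583 = 7.809992
  sinθ=-0.250872, cosθ=0.968020
  F = (M+m)·ẍ + m·l·cosθ·θ̈ − m·l·sinθ·θ̇² = -15.601563 + 0.647943 − -0.006891 = -14.946729
step 5→6:
  ẍ = (ẋ'−ẋ)/dt = (0.651829139−0.676071526)/0.013583 = -1.784759
  θ̈ = (θ̇'−θ̇)/dt = (-0.473329769−-0.460046501)/0.013583 = -0.977933
  sinθ=-0.258308, cosθ=0.966063
  F = (M+m)·ẍ + m·l·cosθ·θ̈ − m·l·sinθ·θ̇² = -3.018960 + -0.080969 − -0.004685 = -3.095243
step 6→7:
  ẍ = (ẋ'−ẋ)/dt = (0.682982290−0.651829139)/0.013583 = 2.293540
  θ̈ = (θ̇'−θ̇)/dt = (-0.552147505−-0.473329769)/0.013583 = -5.802675
  sinθ=-0.264340, cosθ=0.964430
  F = (M+m)·ẍ + m·l·cosθ·θ̈ − m·l·sinθ·θ̇² = 3.879573 + -0.479624 − -0.005076 = 3.405025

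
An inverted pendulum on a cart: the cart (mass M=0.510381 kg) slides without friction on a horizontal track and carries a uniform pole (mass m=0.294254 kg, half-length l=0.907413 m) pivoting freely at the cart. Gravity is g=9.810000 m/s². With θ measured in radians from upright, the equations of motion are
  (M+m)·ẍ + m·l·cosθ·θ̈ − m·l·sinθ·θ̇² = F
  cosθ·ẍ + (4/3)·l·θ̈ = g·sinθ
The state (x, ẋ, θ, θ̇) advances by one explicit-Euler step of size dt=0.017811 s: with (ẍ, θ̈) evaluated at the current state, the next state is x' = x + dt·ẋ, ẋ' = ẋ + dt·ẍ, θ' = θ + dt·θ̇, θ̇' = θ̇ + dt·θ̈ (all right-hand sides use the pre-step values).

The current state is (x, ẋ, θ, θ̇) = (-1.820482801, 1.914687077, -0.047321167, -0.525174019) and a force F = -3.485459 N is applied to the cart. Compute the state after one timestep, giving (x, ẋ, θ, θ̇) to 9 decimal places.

sinθ=-0.047303508, cosθ=0.998880562
temp = (F + m·l·θ̇²·sinθ)/(M+m) = (-3.485459 + -0.003483591)/0.804635 = -4.336056213
θ̈ = (g·sinθ − cosθ·temp)/(l·(4/3 − m·cos²θ/(M+m))) = 4.400561190
ẍ = temp − m·l·θ̈·cosθ/(M+m) = -5.794702796
Euler: x'=-1.820482801+0.017811·1.914687077=-1.786380309, ẋ'=1.914687077+0.017811·-5.794702796=1.811477625
       θ'=-0.047321167+0.017811·-0.525174019=-0.056675041, θ̇'=-0.525174019+0.017811·4.400561190=-0.446795624

(-1.786380309, 1.811477625, -0.056675041, -0.446795624)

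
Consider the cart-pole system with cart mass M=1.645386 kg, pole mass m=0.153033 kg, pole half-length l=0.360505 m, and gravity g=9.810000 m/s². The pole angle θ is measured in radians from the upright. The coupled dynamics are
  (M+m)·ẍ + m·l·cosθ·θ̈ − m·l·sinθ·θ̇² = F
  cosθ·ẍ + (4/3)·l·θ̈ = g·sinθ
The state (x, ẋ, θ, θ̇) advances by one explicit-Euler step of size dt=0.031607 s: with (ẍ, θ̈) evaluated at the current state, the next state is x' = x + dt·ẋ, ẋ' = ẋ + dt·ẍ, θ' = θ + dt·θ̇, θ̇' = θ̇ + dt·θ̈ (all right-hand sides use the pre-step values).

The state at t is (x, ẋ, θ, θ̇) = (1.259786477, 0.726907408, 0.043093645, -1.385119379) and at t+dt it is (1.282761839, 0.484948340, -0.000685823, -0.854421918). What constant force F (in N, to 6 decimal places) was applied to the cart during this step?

F = -12.846425 N

ẍ = (ẋ'−ẋ)/dt = (0.484948340−0.726907408)/0.031607 = -7.655237
θ̈ = (θ̇'−θ̇)/dt = (-0.854421918−-1.385119379)/0.031607 = 16.790504
sinθ=0.043080, cosθ=0.999072
F = (M+m)·ẍ + m·l·cosθ·θ̈ − m·l·sinθ·θ̇² = -13.767323 + 0.925458 − 0.004560 = -12.846425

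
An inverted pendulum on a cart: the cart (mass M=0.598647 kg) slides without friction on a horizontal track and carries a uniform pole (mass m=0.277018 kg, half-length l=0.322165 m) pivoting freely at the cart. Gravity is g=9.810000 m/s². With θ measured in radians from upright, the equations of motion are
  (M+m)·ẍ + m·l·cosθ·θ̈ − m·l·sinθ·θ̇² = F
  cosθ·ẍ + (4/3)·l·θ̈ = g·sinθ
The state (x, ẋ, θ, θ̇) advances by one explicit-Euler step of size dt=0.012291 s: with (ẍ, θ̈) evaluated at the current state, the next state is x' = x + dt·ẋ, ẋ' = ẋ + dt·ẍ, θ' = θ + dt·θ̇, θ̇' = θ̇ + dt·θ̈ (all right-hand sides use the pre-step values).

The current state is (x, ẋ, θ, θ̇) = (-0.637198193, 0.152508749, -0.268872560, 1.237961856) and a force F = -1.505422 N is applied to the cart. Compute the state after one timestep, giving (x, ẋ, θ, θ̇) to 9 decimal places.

(-0.635323708, 0.134145403, -0.253656771, 1.204609862)

sinθ=-0.265644674, cosθ=0.964071007
temp = (F + m·l·θ̇²·sinθ)/(M+m) = (-1.505422 + -0.036333061)/0.875665 = -1.760667676
θ̈ = (g·sinθ − cosθ·temp)/(l·(4/3 − m·cos²θ/(M+m))) = -2.713529751
ẍ = temp − m·l·θ̈·cosθ/(M+m) = -1.494048142
Euler: x'=-0.637198193+0.012291·0.152508749=-0.635323708, ẋ'=0.152508749+0.012291·-1.494048142=0.134145403
       θ'=-0.268872560+0.012291·1.237961856=-0.253656771, θ̇'=1.237961856+0.012291·-2.713529751=1.204609862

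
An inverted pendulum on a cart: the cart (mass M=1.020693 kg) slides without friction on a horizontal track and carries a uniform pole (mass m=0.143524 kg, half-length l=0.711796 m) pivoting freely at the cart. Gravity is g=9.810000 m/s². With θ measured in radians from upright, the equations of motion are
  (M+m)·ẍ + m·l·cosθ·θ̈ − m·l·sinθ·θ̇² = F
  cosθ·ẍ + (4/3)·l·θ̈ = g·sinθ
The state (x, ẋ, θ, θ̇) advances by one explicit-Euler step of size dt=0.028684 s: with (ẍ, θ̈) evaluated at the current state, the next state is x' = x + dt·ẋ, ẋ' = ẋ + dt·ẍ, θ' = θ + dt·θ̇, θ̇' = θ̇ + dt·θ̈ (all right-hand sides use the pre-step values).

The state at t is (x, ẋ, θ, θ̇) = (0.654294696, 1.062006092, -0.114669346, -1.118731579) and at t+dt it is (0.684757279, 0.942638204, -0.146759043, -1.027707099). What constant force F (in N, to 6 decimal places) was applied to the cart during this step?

F = -4.508176 N

ẍ = (ẋ'−ẋ)/dt = (0.942638204−1.062006092)/0.028684 = -4.161480
θ̈ = (θ̇'−θ̇)/dt = (-1.027707099−-1.118731579)/0.028684 = 3.173354
sinθ=-0.114418, cosθ=0.993433
F = (M+m)·ẍ + m·l·cosθ·θ̈ − m·l·sinθ·θ̇² = -4.844866 + 0.322060 − -0.014629 = -4.508176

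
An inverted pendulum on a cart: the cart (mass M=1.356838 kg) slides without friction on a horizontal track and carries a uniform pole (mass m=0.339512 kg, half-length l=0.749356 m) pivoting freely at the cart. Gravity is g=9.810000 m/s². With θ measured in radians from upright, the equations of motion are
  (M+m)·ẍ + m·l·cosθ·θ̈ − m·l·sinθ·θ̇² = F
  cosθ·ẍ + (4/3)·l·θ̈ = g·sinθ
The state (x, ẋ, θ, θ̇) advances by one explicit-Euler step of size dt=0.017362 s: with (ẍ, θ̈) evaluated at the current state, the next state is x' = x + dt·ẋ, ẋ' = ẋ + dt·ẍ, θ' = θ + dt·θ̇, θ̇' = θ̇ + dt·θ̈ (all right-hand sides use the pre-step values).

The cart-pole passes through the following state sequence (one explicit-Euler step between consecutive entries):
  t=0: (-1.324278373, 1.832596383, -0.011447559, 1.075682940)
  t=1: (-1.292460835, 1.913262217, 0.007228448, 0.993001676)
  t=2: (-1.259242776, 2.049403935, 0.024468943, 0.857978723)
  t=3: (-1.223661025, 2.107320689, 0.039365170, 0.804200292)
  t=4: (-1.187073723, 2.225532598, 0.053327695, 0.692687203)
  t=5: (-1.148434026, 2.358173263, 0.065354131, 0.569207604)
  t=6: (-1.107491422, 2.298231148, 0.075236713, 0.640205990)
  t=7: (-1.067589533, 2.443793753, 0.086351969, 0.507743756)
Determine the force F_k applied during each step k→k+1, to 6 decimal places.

F_0 = 6.673309 N
F_1 = 11.321363 N
F_2 = 4.866350 N
F_3 = 9.910591 N
F_4 = 11.146272 N
F_5 = -4.823854 N
F_6 = 12.278767 N

step 0→1:
  ẍ = (ẋ'−ẋ)/dt = (1.913262217−1.832596383)/0.017362 = 4.646114
  θ̈ = (θ̇'−θ̇)/dt = (0.993001676−1.075682940)/0.017362 = -4.762197
  sinθ=-0.011447, cosθ=0.999934
  F = (M+m)·ẍ + m·l·cosθ·θ̈ − m·l·sinθ·θ̇² = 7.881436 + -1.211497 − -0.003370 = 6.673309
step 1→2:
  ẍ = (ẋ'−ẋ)/dt = (2.049403935−1.913262217)/0.017362 = 7.841361
  θ̈ = (θ̇'−θ̇)/dt = (0.857978723−0.993001676)/0.017362 = -7.776924
  sinθ=0.007228, cosθ=0.999974
  F = (M+m)·ẍ + m·l·cosθ·θ̈ − m·l·sinθ·θ̇² = 13.301694 + -1.978517 − 0.001813 = 11.321363
step 2→3:
  ẍ = (ẋ'−ẋ)/dt = (2.107320689−2.049403935)/0.017362 = 3.335834
  θ̈ = (θ̇'−θ̇)/dt = (0.804200292−0.857978723)/0.017362 = -3.097479
  sinθ=0.024467, cosθ=0.999701
  F = (M+m)·ẍ + m·l·cosθ·θ̈ − m·l·sinθ·θ̇² = 5.658742 + -0.787810 − 0.004582 = 4.866350
step 3→4:
  ẍ = (ẋ'−ẋ)/dt = (2.225532598−2.107320689)/0.017362 = 6.808657
  θ̈ = (θ̇'−θ̇)/dt = (0.692687203−0.804200292)/0.017362 = -6.422825
  sinθ=0.039355, cosθ=0.999225
  F = (M+m)·ẍ + m·l·cosθ·θ̈ − m·l·sinθ·θ̇² = 11.549866 + -1.632799 − 0.006475 = 9.910591
step 4→5:
  ẍ = (ẋ'−ẋ)/dt = (2.358173263−2.225532598)/0.017362 = 7.639711
  θ̈ = (θ̇'−θ̇)/dt = (0.569207604−0.692687203)/0.017362 = -7.112061
  sinθ=0.053302, cosθ=0.998578
  F = (M+m)·ẍ + m·l·cosθ·θ̈ − m·l·sinθ·θ̇² = 12.959624 + -1.806845 − 0.006507 = 11.146272
step 5→6:
  ẍ = (ẋ'−ẋ)/dt = (2.298231148−2.358173263)/0.017362 = -3.452489
  θ̈ = (θ̇'−θ̇)/dt = (0.640205990−0.569207604)/0.017362 = 4.089298
  sinθ=0.065308, cosθ=0.997865
  F = (M+m)·ẍ + m·l·cosθ·θ̈ − m·l·sinθ·θ̇² = -5.856630 + 1.038159 − 0.005383 = -4.823854
step 6→7:
  ẍ = (ẋ'−ẋ)/dt = (2.443793753−2.298231148)/0.017362 = 8.383977
  θ̈ = (θ̇'−θ̇)/dt = (0.507743756−0.640205990)/0.017362 = -7.629434
  sinθ=0.075166, cosθ=0.997171
  F = (M+m)·ẍ + m·l·cosθ·θ̈ − m·l·sinθ·θ̇² = 14.222159 + -1.935554 − 0.007838 = 12.278767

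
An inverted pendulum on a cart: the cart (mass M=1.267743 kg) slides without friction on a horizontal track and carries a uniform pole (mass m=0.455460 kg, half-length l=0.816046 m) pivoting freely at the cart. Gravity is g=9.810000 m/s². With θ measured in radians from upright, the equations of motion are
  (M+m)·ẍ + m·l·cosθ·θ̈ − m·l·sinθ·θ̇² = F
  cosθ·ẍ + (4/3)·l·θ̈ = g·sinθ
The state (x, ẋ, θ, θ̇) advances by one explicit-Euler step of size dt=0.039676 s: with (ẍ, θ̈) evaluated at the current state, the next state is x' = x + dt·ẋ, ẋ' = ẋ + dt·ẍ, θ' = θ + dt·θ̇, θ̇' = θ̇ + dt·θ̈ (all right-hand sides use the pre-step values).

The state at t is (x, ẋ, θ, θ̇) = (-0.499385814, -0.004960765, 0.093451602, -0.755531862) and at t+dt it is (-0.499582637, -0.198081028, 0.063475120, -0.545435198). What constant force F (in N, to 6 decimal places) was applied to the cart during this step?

ẍ = (ẋ'−ẋ)/dt = (-0.198081028−-0.004960765)/0.039676 = -4.867433
θ̈ = (θ̇'−θ̇)/dt = (-0.545435198−-0.755531862)/0.039676 = 5.295309
sinθ=0.093316, cosθ=0.995637
F = (M+m)·ẍ + m·l·cosθ·θ̈ − m·l·sinθ·θ̇² = -8.387575 + 1.959553 − 0.019798 = -6.447820

F = -6.447820 N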